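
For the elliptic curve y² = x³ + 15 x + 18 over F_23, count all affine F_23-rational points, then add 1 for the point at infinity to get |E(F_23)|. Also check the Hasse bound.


Affine points = {(0, 8), (0, 15), (4, 2), (4, 21), (6, 5), (6, 18), (7, 11), (7, 12), (8, 11), (8, 12), (9, 10), (9, 13), (10, 8), (10, 15), (13, 8), (13, 15), (18, 5), (18, 18), (19, 3), (19, 20), (21, 7), (21, 16), (22, 5), (22, 18)}; affine count = 24; |E(F_23)| = 25.

Discriminant check: Δ ∝ 4a³ + 27b² = 4·15³ + 27·18² = 4·3375 + 27·324 ≡ 7 (mod 23). Nonzero ⇒ E is nonsingular.
For each x ∈ F_23, compute rhs = x³ + 15·x + 18 mod 23, then count y ∈ F_23 with y² ≡ rhs.
  x = 0: rhs = 18, matching y values: 8, 15 (2 points).
  x = 1: rhs = 11, matching y values: none (0 points).
  x = 2: rhs = 10, matching y values: none (0 points).
  x = 3: rhs = 21, matching y values: none (0 points).
  x = 4: rhs = 4, matching y values: 2, 21 (2 points).
  x = 5: rhs = 11, matching y values: none (0 points).
  x = 6: rhs = 2, matching y values: 5, 18 (2 points).
  x = 7: rhs = 6, matching y values: 11, 12 (2 points).
  x = 8: rhs = 6, matching y values: 11, 12 (2 points).
  x = 9: rhs = 8, matching y values: 10, 13 (2 points).
  x = 10: rhs = 18, matching y values: 8, 15 (2 points).
  x = 11: rhs = 19, matching y values: none (0 points).
  x = 12: rhs = 17, matching y values: none (0 points).
  x = 13: rhs = 18, matching y values: 8, 15 (2 points).
  x = 14: rhs = 5, matching y values: none (0 points).
  x = 15: rhs = 7, matching y values: none (0 points).
  x = 16: rhs = 7, matching y values: none (0 points).
  x = 17: rhs = 11, matching y values: none (0 points).
  x = 18: rhs = 2, matching y values: 5, 18 (2 points).
  x = 19: rhs = 9, matching y values: 3, 20 (2 points).
  x = 20: rhs = 15, matching y values: none (0 points).
  x = 21: rhs = 3, matching y values: 7, 16 (2 points).
  x = 22: rhs = 2, matching y values: 5, 18 (2 points).
Total affine count: 24.
Full point count |E(F_23)| = 24 + 1 = 25.
Hasse bound: |25 − (23+1)| = |1| = 1 ≤ 2√23 ≈ 9.5917 ✓.


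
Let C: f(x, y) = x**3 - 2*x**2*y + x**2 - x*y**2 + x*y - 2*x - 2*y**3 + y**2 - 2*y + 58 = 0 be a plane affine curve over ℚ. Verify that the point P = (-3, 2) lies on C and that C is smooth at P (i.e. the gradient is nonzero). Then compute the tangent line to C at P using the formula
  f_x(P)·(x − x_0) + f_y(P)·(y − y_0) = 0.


Tangent line at P: 41*x - 31*y + 185 = 0.

Step 1: f(-3, 2) = 0, so P lies on C.
Step 2: partial derivatives
  f_x(x, y) = 3*x**2 - 4*x*y + 2*x - y**2 + y - 2, f_y(x, y) = -2*x**2 - 2*x*y + x - 6*y**2 + 2*y - 2.
  f_x(P) = 41, f_y(P) = -31 (gradient nonzero, so P is smooth).
Step 3: tangent line at P: 41·(x − -3) + -31·(y − 2) = 0.
Expanding: 41*x - 31*y + 185 = 0.


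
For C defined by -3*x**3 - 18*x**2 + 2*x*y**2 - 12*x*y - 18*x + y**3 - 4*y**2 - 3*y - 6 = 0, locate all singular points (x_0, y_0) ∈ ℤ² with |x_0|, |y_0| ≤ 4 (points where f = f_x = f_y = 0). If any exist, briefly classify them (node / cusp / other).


Singular points: {(-2, 3)}; classification: cusp.

Compute partial derivatives:
  f_x = -9*x**2 - 36*x + 2*y**2 - 12*y - 18.
  f_y = 4*x*y - 12*x + 3*y**2 - 8*y - 3.
Scan x_0 ∈ {−4, ..., 4}. For each x_0, f_y(x_0, y) is a polynomial in y; find its integer roots y ∈ {−4, ..., 4}, then test f_x and f at those candidates.
  x = -4: f_y(-4, y) = 3*y**2 - 24*y + 45; vanishes at y ∈ {3}. (-4, 3): f_x = -36 ≠ 0.
  x = -3: f_y(-3, y) = 3*y**2 - 20*y + 33; vanishes at y ∈ {3}. (-3, 3): f_x = -9 ≠ 0.
  x = -2: f_y(-2, y) = 3*y**2 - 16*y + 21; vanishes at y ∈ {3}. (-2, 3): f_x = 0, f = 0 — SINGULAR.
  x = -1: f_y(-1, y) = 3*y**2 - 12*y + 9; vanishes at y ∈ {1, 3}. (-1, 1): f_x = -1 ≠ 0; (-1, 3): f_x = -9 ≠ 0.
  x = 0: f_y(0, y) = 3*y**2 - 8*y - 3; vanishes at y ∈ {3}. (0, 3): f_x = -36 ≠ 0.
  x = 1: f_y(1, y) = 3*y**2 - 4*y - 15; vanishes at y ∈ {3}. (1, 3): f_x = -81 ≠ 0.
  x = 2: f_y(2, y) = 3*y**2 - 27; vanishes at y ∈ {-3, 3}. (2, -3): f_x = -72 ≠ 0; (2, 3): f_x = -144 ≠ 0.
  x = 3: f_y(3, y) = 3*y**2 + 4*y - 39; vanishes at y ∈ {3}. (3, 3): f_x = -225 ≠ 0.
  x = 4: f_y(4, y) = 3*y**2 + 8*y - 51; vanishes at y ∈ {3}. (4, 3): f_x = -324 ≠ 0.
Only singular point on the grid: (-2, 3).
Classify: substitute x = -2 + u, y = 3 + v and expand: f = -3*u**3 + 2*u*v**2 + v**3 + v**2.
No constant or linear terms (consistent with a singular point). Quadratic part: v**2. Cubic part: -3*u**3 + 2*u*v**2 + v**3.
The quadratic part v**2 is a perfect square, so there is a single (double) tangent line v = 0, i.e. y = 3. Restricting the cubic part to that line (v = 0) leaves -3*u**3 ≠ 0, so f is not divisible by v and the branch is v² ≈ 3*u**3 to lowest order — this is a cusp.
Classification: cusp.


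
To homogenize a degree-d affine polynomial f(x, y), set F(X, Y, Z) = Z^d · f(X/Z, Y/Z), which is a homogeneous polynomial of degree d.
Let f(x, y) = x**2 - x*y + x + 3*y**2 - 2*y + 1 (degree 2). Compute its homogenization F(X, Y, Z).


F(X, Y, Z) = X**2 - X*Y + X*Z + 3*Y**2 - 2*Y*Z + Z**2

deg(f) = 2.
Substitute x = X/Z, y = Y/Z into f, then multiply by Z^2.
  monomial 1·x^2·y^0 ↦ 1·X^2·Y^0·Z^0.
  monomial -1·x^1·y^1 ↦ -1·X^1·Y^1·Z^0.
  monomial 1·x^1·y^0 ↦ 1·X^1·Y^0·Z^1.
  monomial 3·x^0·y^2 ↦ 3·X^0·Y^2·Z^0.
  monomial -2·x^0·y^1 ↦ -2·X^0·Y^1·Z^1.
  monomial 1·x^0·y^0 ↦ 1·X^0·Y^0·Z^2.
Collecting: F(X, Y, Z) = X**2 - X*Y + X*Z + 3*Y**2 - 2*Y*Z + Z**2.


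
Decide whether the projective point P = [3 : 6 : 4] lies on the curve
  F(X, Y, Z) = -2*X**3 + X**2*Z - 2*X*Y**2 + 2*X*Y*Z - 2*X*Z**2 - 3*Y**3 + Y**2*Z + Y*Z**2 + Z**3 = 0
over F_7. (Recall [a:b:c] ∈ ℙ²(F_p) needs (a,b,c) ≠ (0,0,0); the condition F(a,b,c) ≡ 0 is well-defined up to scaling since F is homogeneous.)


F(3,6,4) ≡ 2 (mod 7); P is NOT on the curve.

Evaluate F(3, 6, 4) term-by-term (mod 7).
  -2*X**3 ↦ -2·27·1·1 = -54
  X**2*Z ↦ 1·9·1·4 = 36
  -2*X*Y**2 ↦ -2·3·36·1 = -216
  2*X*Y*Z ↦ 2·3·6·4 = 144
  -2*X*Z**2 ↦ -2·3·1·16 = -96
  -3*Y**3 ↦ -3·1·216·1 = -648
  Y**2*Z ↦ 1·1·36·4 = 144
  Y*Z**2 ↦ 1·1·6·16 = 96
  Z**3 ↦ 1·1·1·64 = 64
Sum: F(3, 6, 4) = (-54) + (36) + (-216) + (144) + (-96) + (-648) + (144) + (96) + (64) = -530.
Reducing mod 7: -530 ≡ 2 (mod 7).
Since F(a, b, c) ≡ 2 ≠ 0 (mod 7), P does NOT lie on the curve.


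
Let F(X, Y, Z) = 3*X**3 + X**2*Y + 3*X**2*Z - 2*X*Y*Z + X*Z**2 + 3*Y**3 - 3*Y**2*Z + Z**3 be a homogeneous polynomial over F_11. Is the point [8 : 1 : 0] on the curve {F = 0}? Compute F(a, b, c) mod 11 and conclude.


F(8,1,0) ≡ 8 (mod 11); P is NOT on the curve.

Evaluate F(8, 1, 0) term-by-term (mod 11).
  3*X**3 ↦ 3·512·1·1 = 1536
  X**2*Y ↦ 1·64·1·1 = 64
  3*X**2*Z ↦ 3·64·1·0 = 0
  -2*X*Y*Z ↦ -2·8·1·0 = 0
  X*Z**2 ↦ 1·8·1·0 = 0
  3*Y**3 ↦ 3·1·1·1 = 3
  -3*Y**2*Z ↦ -3·1·1·0 = 0
  Z**3 ↦ 1·1·1·0 = 0
Sum: F(8, 1, 0) = (1536) + (64) + (0) + (0) + (0) + (3) + (0) + (0) = 1603.
Reducing mod 11: 1603 ≡ 8 (mod 11).
Since F(a, b, c) ≡ 8 ≠ 0 (mod 11), P does NOT lie on the curve.


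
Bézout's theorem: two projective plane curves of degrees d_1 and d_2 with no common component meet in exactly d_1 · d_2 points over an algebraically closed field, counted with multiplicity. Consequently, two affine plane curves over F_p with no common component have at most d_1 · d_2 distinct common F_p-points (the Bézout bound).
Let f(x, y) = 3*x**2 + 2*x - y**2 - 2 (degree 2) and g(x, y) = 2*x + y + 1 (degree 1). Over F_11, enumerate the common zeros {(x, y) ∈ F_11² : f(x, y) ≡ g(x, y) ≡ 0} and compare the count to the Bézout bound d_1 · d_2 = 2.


Common zeros: {(2, 6), (7, 7)}; count = 2; Bézout bound = 2.

deg(f) = 2, deg(g) = 1, so Bézout bound = 2.
Scan x ∈ F_11. For each x, list the y ∈ F_11 with f(x, y) ≡ 0 and those with g(x, y) ≡ 0 (mod 11); the common zeros in that column are the intersection.
  x = 0: f ≡ 0 at y ∈ {3, 8}; g ≡ 0 at y ∈ {10}; common: ∅.
  x = 1: f ≡ 0 at y ∈ {5, 6}; g ≡ 0 at y ∈ {8}; common: ∅.
  x = 2: f ≡ 0 at y ∈ {5, 6}; g ≡ 0 at y ∈ {6}; common: {6}.
  x = 3: f ≡ 0 at y ∈ {3, 8}; g ≡ 0 at y ∈ {4}; common: ∅.
  x = 4: f ≡ 0 at y ∈ ∅; g ≡ 0 at y ∈ {2}; common: ∅.
  x = 5: f ≡ 0 at y ∈ ∅; g ≡ 0 at y ∈ {0}; common: ∅.
  x = 6: f ≡ 0 at y ∈ ∅; g ≡ 0 at y ∈ {9}; common: ∅.
  x = 7: f ≡ 0 at y ∈ {4, 7}; g ≡ 0 at y ∈ {7}; common: {7}.
  x = 8: f ≡ 0 at y ∈ ∅; g ≡ 0 at y ∈ {5}; common: ∅.
  x = 9: f ≡ 0 at y ∈ ∅; g ≡ 0 at y ∈ {3}; common: ∅.
  x = 10: f ≡ 0 at y ∈ ∅; g ≡ 0 at y ∈ {1}; common: ∅.
Collecting: common zeros = {(2, 6), (7, 7)}, so the count is 2.
Comparison with the Bézout bound: 2 ≤ 2 = deg(f)·deg(g), as expected for curves with no common component (the bound is attained).


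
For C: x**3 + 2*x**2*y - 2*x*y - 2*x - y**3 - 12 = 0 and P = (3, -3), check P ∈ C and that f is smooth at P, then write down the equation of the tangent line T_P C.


Tangent line at P: -5*x - 15*y - 30 = 0.

Step 1: f(3, -3) = 0, so P lies on C.
Step 2: partial derivatives
  f_x(x, y) = 3*x**2 + 4*x*y - 2*y - 2, f_y(x, y) = 2*x**2 - 2*x - 3*y**2.
  f_x(P) = -5, f_y(P) = -15 (gradient nonzero, so P is smooth).
Step 3: tangent line at P: -5·(x − 3) + -15·(y − -3) = 0.
Expanding: -5*x - 15*y - 30 = 0.


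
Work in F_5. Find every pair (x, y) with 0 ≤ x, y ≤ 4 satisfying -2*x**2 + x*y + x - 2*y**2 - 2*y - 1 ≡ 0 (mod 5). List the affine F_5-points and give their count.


Affine F_5-points: {(0, 1), (0, 3), (1, 1), (2, 2), (2, 3)}; count = 5.

For each of the 25 pairs (x, y) ∈ F_5², evaluate f(x, y) mod 5. Record the zeros.
  x = 0: [0↦4, 1↦0, 2↦2, 3↦0, 4↦4]  zeros at y ∈ {1, 3}
  x = 1: [0↦3, 1↦0, 2↦3, 3↦2, 4↦2]  zeros at y ∈ {1}
  x = 2: [0↦3, 1↦1, 2↦0, 3↦0, 4↦1]  zeros at y ∈ {2, 3}
  x = 3: [0↦4, 1↦3, 2↦3, 3↦4, 4↦1]  zeros at y ∈ ∅
  x = 4: [0↦1, 1↦1, 2↦2, 3↦4, 4↦2]  zeros at y ∈ ∅
Collecting zeros: affine points = {(0, 1), (0, 3), (1, 1), (2, 2), (2, 3)}.
Total count |C(F_5)_aff| = 5.


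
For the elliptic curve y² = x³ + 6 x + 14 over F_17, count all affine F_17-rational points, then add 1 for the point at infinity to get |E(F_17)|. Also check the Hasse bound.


Affine points = {(1, 2), (1, 15), (2, 0), (3, 5), (3, 12), (4, 0), (5, 4), (5, 13), (7, 5), (7, 12), (8, 8), (8, 9), (9, 7), (9, 10), (11, 0)}; affine count = 15; |E(F_17)| = 16.

Discriminant check: Δ ∝ 4a³ + 27b² = 4·6³ + 27·14² = 4·216 + 27·196 ≡ 2 (mod 17). Nonzero ⇒ E is nonsingular.
For each x ∈ F_17, compute rhs = x³ + 6·x + 14 mod 17, then count y ∈ F_17 with y² ≡ rhs.
  x = 0: rhs = 14, matching y values: none (0 points).
  x = 1: rhs = 4, matching y values: 2, 15 (2 points).
  x = 2: rhs = 0, matching y values: 0 (1 points).
  x = 3: rhs = 8, matching y values: 5, 12 (2 points).
  x = 4: rhs = 0, matching y values: 0 (1 points).
  x = 5: rhs = 16, matching y values: 4, 13 (2 points).
  x = 6: rhs = 11, matching y values: none (0 points).
  x = 7: rhs = 8, matching y values: 5, 12 (2 points).
  x = 8: rhs = 13, matching y values: 8, 9 (2 points).
  x = 9: rhs = 15, matching y values: 7, 10 (2 points).
  x = 10: rhs = 3, matching y values: none (0 points).
  x = 11: rhs = 0, matching y values: 0 (1 points).
  x = 12: rhs = 12, matching y values: none (0 points).
  x = 13: rhs = 11, matching y values: none (0 points).
  x = 14: rhs = 3, matching y values: none (0 points).
  x = 15: rhs = 11, matching y values: none (0 points).
  x = 16: rhs = 7, matching y values: none (0 points).
Total affine count: 15.
Full point count |E(F_17)| = 15 + 1 = 16.
Hasse bound: |16 − (17+1)| = |-2| = 2 ≤ 2√17 ≈ 8.2462 ✓.


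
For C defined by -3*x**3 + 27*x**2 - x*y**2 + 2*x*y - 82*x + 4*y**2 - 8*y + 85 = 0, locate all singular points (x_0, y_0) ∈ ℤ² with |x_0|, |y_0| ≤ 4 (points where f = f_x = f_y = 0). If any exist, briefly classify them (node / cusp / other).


Singular points: {(3, 1)}; classification: cusp.

Compute partial derivatives:
  f_x = -9*x**2 + 54*x - y**2 + 2*y - 82.
  f_y = -2*x*y + 2*x + 8*y - 8.
Scan x_0 ∈ {−4, ..., 4}. For each x_0, f_y(x_0, y) is a polynomial in y; find its integer roots y ∈ {−4, ..., 4}, then test f_x and f at those candidates.
  x = -4: f_y(-4, y) = 16*y - 16; vanishes at y ∈ {1}. (-4, 1): f_x = -441 ≠ 0.
  x = -3: f_y(-3, y) = 14*y - 14; vanishes at y ∈ {1}. (-3, 1): f_x = -324 ≠ 0.
  x = -2: f_y(-2, y) = 12*y - 12; vanishes at y ∈ {1}. (-2, 1): f_x = -225 ≠ 0.
  x = -1: f_y(-1, y) = 10*y - 10; vanishes at y ∈ {1}. (-1, 1): f_x = -144 ≠ 0.
  x = 0: f_y(0, y) = 8*y - 8; vanishes at y ∈ {1}. (0, 1): f_x = -81 ≠ 0.
  x = 1: f_y(1, y) = 6*y - 6; vanishes at y ∈ {1}. (1, 1): f_x = -36 ≠ 0.
  x = 2: f_y(2, y) = 4*y - 4; vanishes at y ∈ {1}. (2, 1): f_x = -9 ≠ 0.
  x = 3: f_y(3, y) = 2*y - 2; vanishes at y ∈ {1}. (3, 1): f_x = 0, f = 0 — SINGULAR.
  x = 4: f_y(4, y) = 0; vanishes at y ∈ {-4, -3, -2, -1, 0, 1, 2, 3, 4}. (4, -4): f_x = -34 ≠ 0; (4, -3): f_x = -25 ≠ 0; (4, -2): f_x = -18 ≠ 0; (4, -1): f_x = -13 ≠ 0; (4, 0): f_x = -10 ≠ 0; (4, 1): f_x = -9 ≠ 0; (4, 2): f_x = -10 ≠ 0; (4, 3): f_x = -13 ≠ 0; (4, 4): f_x = -18 ≠ 0.
Only singular point on the grid: (3, 1).
Classify: substitute x = 3 + u, y = 1 + v and expand: f = -3*u**3 - u*v**2 + v**2.
No constant or linear terms (consistent with a singular point). Quadratic part: v**2. Cubic part: -3*u**3 - u*v**2.
The quadratic part v**2 is a perfect square, so there is a single (double) tangent line v = 0, i.e. y = 1. Restricting the cubic part to that line (v = 0) leaves -3*u**3 ≠ 0, so f is not divisible by v and the branch is v² ≈ 3*u**3 to lowest order — this is a cusp.
Classification: cusp.


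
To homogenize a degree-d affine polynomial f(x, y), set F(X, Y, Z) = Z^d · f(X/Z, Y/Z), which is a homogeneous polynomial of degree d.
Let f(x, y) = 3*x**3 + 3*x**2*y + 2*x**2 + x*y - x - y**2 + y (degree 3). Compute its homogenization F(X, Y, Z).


F(X, Y, Z) = 3*X**3 + 3*X**2*Y + 2*X**2*Z + X*Y*Z - X*Z**2 - Y**2*Z + Y*Z**2

deg(f) = 3.
Substitute x = X/Z, y = Y/Z into f, then multiply by Z^3.
  monomial 3·x^3·y^0 ↦ 3·X^3·Y^0·Z^0.
  monomial 3·x^2·y^1 ↦ 3·X^2·Y^1·Z^0.
  monomial 2·x^2·y^0 ↦ 2·X^2·Y^0·Z^1.
  monomial 1·x^1·y^1 ↦ 1·X^1·Y^1·Z^1.
  monomial -1·x^1·y^0 ↦ -1·X^1·Y^0·Z^2.
  monomial -1·x^0·y^2 ↦ -1·X^0·Y^2·Z^1.
  monomial 1·x^0·y^1 ↦ 1·X^0·Y^1·Z^2.
Collecting: F(X, Y, Z) = 3*X**3 + 3*X**2*Y + 2*X**2*Z + X*Y*Z - X*Z**2 - Y**2*Z + Y*Z**2.


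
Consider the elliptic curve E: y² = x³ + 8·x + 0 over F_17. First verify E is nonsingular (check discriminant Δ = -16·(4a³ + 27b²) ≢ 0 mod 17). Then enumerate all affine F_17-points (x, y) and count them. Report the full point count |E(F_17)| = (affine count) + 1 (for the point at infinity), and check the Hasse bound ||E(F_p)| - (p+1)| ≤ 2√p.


Affine points = {(0, 0), (1, 3), (1, 14), (3, 0), (6, 3), (6, 14), (7, 5), (7, 12), (8, 7), (8, 10), (9, 6), (9, 11), (10, 3), (10, 14), (11, 5), (11, 12), (14, 0), (16, 5), (16, 12)}; affine count = 19; |E(F_17)| = 20.

Discriminant check: Δ ∝ 4a³ + 27b² = 4·8³ + 27·0² = 4·512 + 27·0 ≡ 8 (mod 17). Nonzero ⇒ E is nonsingular.
For each x ∈ F_17, compute rhs = x³ + 8·x + 0 mod 17, then count y ∈ F_17 with y² ≡ rhs.
  x = 0: rhs = 0, matching y values: 0 (1 points).
  x = 1: rhs = 9, matching y values: 3, 14 (2 points).
  x = 2: rhs = 7, matching y values: none (0 points).
  x = 3: rhs = 0, matching y values: 0 (1 points).
  x = 4: rhs = 11, matching y values: none (0 points).
  x = 5: rhs = 12, matching y values: none (0 points).
  x = 6: rhs = 9, matching y values: 3, 14 (2 points).
  x = 7: rhs = 8, matching y values: 5, 12 (2 points).
  x = 8: rhs = 15, matching y values: 7, 10 (2 points).
  x = 9: rhs = 2, matching y values: 6, 11 (2 points).
  x = 10: rhs = 9, matching y values: 3, 14 (2 points).
  x = 11: rhs = 8, matching y values: 5, 12 (2 points).
  x = 12: rhs = 5, matching y values: none (0 points).
  x = 13: rhs = 6, matching y values: none (0 points).
  x = 14: rhs = 0, matching y values: 0 (1 points).
  x = 15: rhs = 10, matching y values: none (0 points).
  x = 16: rhs = 8, matching y values: 5, 12 (2 points).
Total affine count: 19.
Full point count |E(F_17)| = 19 + 1 = 20.
Hasse bound: |20 − (17+1)| = |2| = 2 ≤ 2√17 ≈ 8.2462 ✓.


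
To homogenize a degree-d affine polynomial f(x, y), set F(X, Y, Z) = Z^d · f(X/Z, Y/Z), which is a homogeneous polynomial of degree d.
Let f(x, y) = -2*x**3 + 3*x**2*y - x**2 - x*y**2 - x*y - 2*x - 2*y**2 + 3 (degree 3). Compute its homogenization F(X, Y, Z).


F(X, Y, Z) = -2*X**3 + 3*X**2*Y - X**2*Z - X*Y**2 - X*Y*Z - 2*X*Z**2 - 2*Y**2*Z + 3*Z**3

deg(f) = 3.
Substitute x = X/Z, y = Y/Z into f, then multiply by Z^3.
  monomial -2·x^3·y^0 ↦ -2·X^3·Y^0·Z^0.
  monomial 3·x^2·y^1 ↦ 3·X^2·Y^1·Z^0.
  monomial -1·x^2·y^0 ↦ -1·X^2·Y^0·Z^1.
  monomial -1·x^1·y^2 ↦ -1·X^1·Y^2·Z^0.
  monomial -1·x^1·y^1 ↦ -1·X^1·Y^1·Z^1.
  monomial -2·x^1·y^0 ↦ -2·X^1·Y^0·Z^2.
  monomial -2·x^0·y^2 ↦ -2·X^0·Y^2·Z^1.
  monomial 3·x^0·y^0 ↦ 3·X^0·Y^0·Z^3.
Collecting: F(X, Y, Z) = -2*X**3 + 3*X**2*Y - X**2*Z - X*Y**2 - X*Y*Z - 2*X*Z**2 - 2*Y**2*Z + 3*Z**3.


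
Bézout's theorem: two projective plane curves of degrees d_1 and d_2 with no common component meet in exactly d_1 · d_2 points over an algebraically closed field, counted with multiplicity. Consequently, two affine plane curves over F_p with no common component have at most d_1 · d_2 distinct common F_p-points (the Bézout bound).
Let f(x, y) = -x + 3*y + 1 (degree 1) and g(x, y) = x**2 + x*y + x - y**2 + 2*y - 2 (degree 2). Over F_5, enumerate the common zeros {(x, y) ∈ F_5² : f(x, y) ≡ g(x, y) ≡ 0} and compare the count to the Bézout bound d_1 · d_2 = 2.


Common zeros: {(0, 3), (1, 0)}; count = 2; Bézout bound = 2.

deg(f) = 1, deg(g) = 2, so Bézout bound = 2.
Scan x ∈ F_5. For each x, list the y ∈ F_5 with f(x, y) ≡ 0 and those with g(x, y) ≡ 0 (mod 5); the common zeros in that column are the intersection.
  x = 0: f ≡ 0 at y ∈ {3}; g ≡ 0 at y ∈ {3, 4}; common: {3}.
  x = 1: f ≡ 0 at y ∈ {0}; g ≡ 0 at y ∈ {0, 3}; common: {0}.
  x = 2: f ≡ 0 at y ∈ {2}; g ≡ 0 at y ∈ ∅; common: ∅.
  x = 3: f ≡ 0 at y ∈ {4}; g ≡ 0 at y ∈ {0}; common: ∅.
  x = 4: f ≡ 0 at y ∈ {1}; g ≡ 0 at y ∈ ∅; common: ∅.
Collecting: common zeros = {(0, 3), (1, 0)}, so the count is 2.
Comparison with the Bézout bound: 2 ≤ 2 = deg(f)·deg(g), as expected for curves with no common component (the bound is attained).


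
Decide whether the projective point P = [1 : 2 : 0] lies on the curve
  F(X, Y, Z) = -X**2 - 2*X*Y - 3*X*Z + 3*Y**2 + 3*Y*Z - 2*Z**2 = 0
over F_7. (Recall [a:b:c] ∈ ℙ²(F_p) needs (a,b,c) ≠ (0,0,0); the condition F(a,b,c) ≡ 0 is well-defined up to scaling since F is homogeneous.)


F(1,2,0) ≡ 0 (mod 7); P is on the curve.

Evaluate F(1, 2, 0) term-by-term (mod 7).
  -X**2 ↦ -1·1·1·1 = -1
  -2*X*Y ↦ -2·1·2·1 = -4
  -3*X*Z ↦ -3·1·1·0 = 0
  3*Y**2 ↦ 3·1·4·1 = 12
  3*Y*Z ↦ 3·1·2·0 = 0
  -2*Z**2 ↦ -2·1·1·0 = 0
Sum: F(1, 2, 0) = (-1) + (-4) + (0) + (12) + (0) + (0) = 7.
Reducing mod 7: 7 ≡ 0 (mod 7).
Since F(a, b, c) ≡ 0 (mod 7), P lies on the curve.


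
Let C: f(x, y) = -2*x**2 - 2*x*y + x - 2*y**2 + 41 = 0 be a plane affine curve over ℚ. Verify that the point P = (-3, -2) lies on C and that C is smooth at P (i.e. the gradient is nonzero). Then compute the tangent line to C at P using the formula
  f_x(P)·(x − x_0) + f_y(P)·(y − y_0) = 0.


Tangent line at P: 17*x + 14*y + 79 = 0.

Step 1: f(-3, -2) = 0, so P lies on C.
Step 2: partial derivatives
  f_x(x, y) = -4*x - 2*y + 1, f_y(x, y) = -2*x - 4*y.
  f_x(P) = 17, f_y(P) = 14 (gradient nonzero, so P is smooth).
Step 3: tangent line at P: 17·(x − -3) + 14·(y − -2) = 0.
Expanding: 17*x + 14*y + 79 = 0.


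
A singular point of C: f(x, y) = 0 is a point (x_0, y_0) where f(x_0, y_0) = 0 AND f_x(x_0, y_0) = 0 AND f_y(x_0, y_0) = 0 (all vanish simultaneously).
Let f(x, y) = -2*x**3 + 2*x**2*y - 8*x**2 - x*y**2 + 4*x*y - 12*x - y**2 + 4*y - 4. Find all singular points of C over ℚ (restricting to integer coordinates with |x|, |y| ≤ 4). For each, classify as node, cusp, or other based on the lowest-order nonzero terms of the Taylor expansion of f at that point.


Singular points: {(-2, -2)}; classification: cusp.

Compute partial derivatives:
  f_x = -6*x**2 + 4*x*y - 16*x - y**2 + 4*y - 12.
  f_y = 2*x**2 - 2*x*y + 4*x - 2*y + 4.
Scan x_0 ∈ {−4, ..., 4}. For each x_0, f_y(x_0, y) is a polynomial in y; find its integer roots y ∈ {−4, ..., 4}, then test f_x and f at those candidates.
  x = -4: f_y(-4, y) = 6*y + 20; no integer root y with |y| ≤ 4.
  x = -3: f_y(-3, y) = 4*y + 10; no integer root y with |y| ≤ 4.
  x = -2: f_y(-2, y) = 2*y + 4; vanishes at y ∈ {-2}. (-2, -2): f_x = 0, f = 0 — SINGULAR.
  x = -1: f_y(-1, y) = 2; no integer root y with |y| ≤ 4.
  x = 0: f_y(0, y) = 4 - 2*y; vanishes at y ∈ {2}. (0, 2): f_x = -8 ≠ 0.
  x = 1: f_y(1, y) = 10 - 4*y; no integer root y with |y| ≤ 4.
  x = 2: f_y(2, y) = 20 - 6*y; no integer root y with |y| ≤ 4.
  x = 3: f_y(3, y) = 34 - 8*y; no integer root y with |y| ≤ 4.
  x = 4: f_y(4, y) = 52 - 10*y; no integer root y with |y| ≤ 4.
Only singular point on the grid: (-2, -2).
Classify: substitute x = -2 + u, y = -2 + v and expand: f = -2*u**3 + 2*u**2*v - u*v**2 + v**2.
No constant or linear terms (consistent with a singular point). Quadratic part: v**2. Cubic part: -2*u**3 + 2*u**2*v - u*v**2.
The quadratic part v**2 is a perfect square, so there is a single (double) tangent line v = 0, i.e. y = -2. Restricting the cubic part to that line (v = 0) leaves -2*u**3 ≠ 0, so f is not divisible by v and the branch is v² ≈ 2*u**3 to lowest order — this is a cusp.
Classification: cusp.


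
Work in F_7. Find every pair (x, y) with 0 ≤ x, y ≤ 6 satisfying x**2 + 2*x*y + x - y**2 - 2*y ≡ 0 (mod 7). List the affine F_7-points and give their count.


Affine F_7-points: {(0, 0), (0, 5), (1, 3), (1, 4), (2, 1), (3, 5), (3, 6), (4, 2), (4, 4), (5, 2), (5, 6), (6, 0), (6, 3)}; count = 13.

For each of the 49 pairs (x, y) ∈ F_7², evaluate f(x, y) mod 7. Record the zeros.
  x = 0: [0↦0, 1↦4, 2↦6, 3↦6, 4↦4, 5↦0, 6↦1]  zeros at y ∈ {0, 5}
  x = 1: [0↦2, 1↦1, 2↦5, 3↦0, 4↦0, 5↦5, 6↦1]  zeros at y ∈ {3, 4}
  x = 2: [0↦6, 1↦0, 2↦6, 3↦3, 4↦5, 5↦5, 6↦3]  zeros at y ∈ {1}
  x = 3: [0↦5, 1↦1, 2↦2, 3↦1, 4↦5, 5↦0, 6↦0]  zeros at y ∈ {5, 6}
  x = 4: [0↦6, 1↦4, 2↦0, 3↦1, 4↦0, 5↦4, 6↦6]  zeros at y ∈ {2, 4}
  x = 5: [0↦2, 1↦2, 2↦0, 3↦3, 4↦4, 5↦3, 6↦0]  zeros at y ∈ {2, 6}
  x = 6: [0↦0, 1↦2, 2↦2, 3↦0, 4↦3, 5↦4, 6↦3]  zeros at y ∈ {0, 3}
Collecting zeros: affine points = {(0, 0), (0, 5), (1, 3), (1, 4), (2, 1), (3, 5), (3, 6), (4, 2), (4, 4), (5, 2), (5, 6), (6, 0), (6, 3)}.
Total count |C(F_7)_aff| = 13.


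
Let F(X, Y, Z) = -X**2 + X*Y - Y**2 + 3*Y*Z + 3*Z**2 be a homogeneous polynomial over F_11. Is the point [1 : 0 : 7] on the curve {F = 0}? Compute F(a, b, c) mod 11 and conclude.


F(1,0,7) ≡ 3 (mod 11); P is NOT on the curve.

Evaluate F(1, 0, 7) term-by-term (mod 11).
  -X**2 ↦ -1·1·1·1 = -1
  X*Y ↦ 1·1·0·1 = 0
  -Y**2 ↦ -1·1·0·1 = 0
  3*Y*Z ↦ 3·1·0·7 = 0
  3*Z**2 ↦ 3·1·1·49 = 147
Sum: F(1, 0, 7) = (-1) + (0) + (0) + (0) + (147) = 146.
Reducing mod 11: 146 ≡ 3 (mod 11).
Since F(a, b, c) ≡ 3 ≠ 0 (mod 11), P does NOT lie on the curve.


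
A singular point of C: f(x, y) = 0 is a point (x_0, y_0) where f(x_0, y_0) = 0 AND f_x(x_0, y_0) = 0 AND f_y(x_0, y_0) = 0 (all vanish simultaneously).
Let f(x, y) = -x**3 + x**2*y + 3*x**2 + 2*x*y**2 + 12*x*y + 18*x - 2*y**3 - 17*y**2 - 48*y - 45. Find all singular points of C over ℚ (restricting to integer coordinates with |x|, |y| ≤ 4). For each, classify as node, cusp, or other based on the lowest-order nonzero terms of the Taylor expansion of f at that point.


Singular points: {(0, -3)}; classification: cusp.

Compute partial derivatives:
  f_x = -3*x**2 + 2*x*y + 6*x + 2*y**2 + 12*y + 18.
  f_y = x**2 + 4*x*y + 12*x - 6*y**2 - 34*y - 48.
Scan x_0 ∈ {−4, ..., 4}. For each x_0, f_y(x_0, y) is a polynomial in y; find its integer roots y ∈ {−4, ..., 4}, then test f_x and f at those candidates.
  x = -4: f_y(-4, y) = -6*y**2 - 50*y - 80; no integer root y with |y| ≤ 4.
  x = -3: f_y(-3, y) = -6*y**2 - 46*y - 75; no integer root y with |y| ≤ 4.
  x = -2: f_y(-2, y) = -6*y**2 - 42*y - 68; no integer root y with |y| ≤ 4.
  x = -1: f_y(-1, y) = -6*y**2 - 38*y - 59; no integer root y with |y| ≤ 4.
  x = 0: f_y(0, y) = -6*y**2 - 34*y - 48; vanishes at y ∈ {-3}. (0, -3): f_x = 0, f = 0 — SINGULAR.
  x = 1: f_y(1, y) = -6*y**2 - 30*y - 35; no integer root y with |y| ≤ 4.
  x = 2: f_y(2, y) = -6*y**2 - 26*y - 20; vanishes at y ∈ {-1}. (2, -1): f_x = 4 ≠ 0.
  x = 3: f_y(3, y) = -6*y**2 - 22*y - 3; no integer root y with |y| ≤ 4.
  x = 4: f_y(4, y) = -6*y**2 - 18*y + 16; no integer root y with |y| ≤ 4.
Only singular point on the grid: (0, -3).
Classify: substitute x = 0 + u, y = -3 + v and expand: f = -u**3 + u**2*v + 2*u*v**2 - 2*v**3 + v**2.
No constant or linear terms (consistent with a singular point). Quadratic part: v**2. Cubic part: -u**3 + u**2*v + 2*u*v**2 - 2*v**3.
The quadratic part v**2 is a perfect square, so there is a single (double) tangent line v = 0, i.e. y = -3. Restricting the cubic part to that line (v = 0) leaves -u**3 ≠ 0, so f is not divisible by v and the branch is v² ≈ u**3 to lowest order — this is a cusp.
Classification: cusp.


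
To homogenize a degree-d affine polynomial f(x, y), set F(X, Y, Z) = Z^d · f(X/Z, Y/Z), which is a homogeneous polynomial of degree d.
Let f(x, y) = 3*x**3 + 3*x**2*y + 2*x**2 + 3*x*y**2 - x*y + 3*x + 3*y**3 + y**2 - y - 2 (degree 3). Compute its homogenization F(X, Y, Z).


F(X, Y, Z) = 3*X**3 + 3*X**2*Y + 2*X**2*Z + 3*X*Y**2 - X*Y*Z + 3*X*Z**2 + 3*Y**3 + Y**2*Z - Y*Z**2 - 2*Z**3

deg(f) = 3.
Substitute x = X/Z, y = Y/Z into f, then multiply by Z^3.
  monomial 3·x^3·y^0 ↦ 3·X^3·Y^0·Z^0.
  monomial 3·x^2·y^1 ↦ 3·X^2·Y^1·Z^0.
  monomial 2·x^2·y^0 ↦ 2·X^2·Y^0·Z^1.
  monomial 3·x^1·y^2 ↦ 3·X^1·Y^2·Z^0.
  monomial -1·x^1·y^1 ↦ -1·X^1·Y^1·Z^1.
  monomial 3·x^1·y^0 ↦ 3·X^1·Y^0·Z^2.
  monomial 3·x^0·y^3 ↦ 3·X^0·Y^3·Z^0.
  monomial 1·x^0·y^2 ↦ 1·X^0·Y^2·Z^1.
  monomial -1·x^0·y^1 ↦ -1·X^0·Y^1·Z^2.
  monomial -2·x^0·y^0 ↦ -2·X^0·Y^0·Z^3.
Collecting: F(X, Y, Z) = 3*X**3 + 3*X**2*Y + 2*X**2*Z + 3*X*Y**2 - X*Y*Z + 3*X*Z**2 + 3*Y**3 + Y**2*Z - Y*Z**2 - 2*Z**3.


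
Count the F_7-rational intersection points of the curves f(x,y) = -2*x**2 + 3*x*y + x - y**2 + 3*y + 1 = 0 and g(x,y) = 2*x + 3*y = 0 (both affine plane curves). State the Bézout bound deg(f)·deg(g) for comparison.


Common zeros: {(3, 5), (5, 6)}; count = 2; Bézout bound = 2.

deg(f) = 2, deg(g) = 1, so Bézout bound = 2.
Scan x ∈ F_7. For each x, list the y ∈ F_7 with f(x, y) ≡ 0 and those with g(x, y) ≡ 0 (mod 7); the common zeros in that column are the intersection.
  x = 0: f ≡ 0 at y ∈ ∅; g ≡ 0 at y ∈ {0}; common: ∅.
  x = 1: f ≡ 0 at y ∈ {0, 6}; g ≡ 0 at y ∈ {4}; common: ∅.
  x = 2: f ≡ 0 at y ∈ ∅; g ≡ 0 at y ∈ {1}; common: ∅.
  x = 3: f ≡ 0 at y ∈ {0, 5}; g ≡ 0 at y ∈ {5}; common: {5}.
  x = 4: f ≡ 0 at y ∈ ∅; g ≡ 0 at y ∈ {2}; common: ∅.
  x = 5: f ≡ 0 at y ∈ {5, 6}; g ≡ 0 at y ∈ {6}; common: {6}.
  x = 6: f ≡ 0 at y ∈ ∅; g ≡ 0 at y ∈ {3}; common: ∅.
Collecting: common zeros = {(3, 5), (5, 6)}, so the count is 2.
Comparison with the Bézout bound: 2 ≤ 2 = deg(f)·deg(g), as expected for curves with no common component (the bound is attained).


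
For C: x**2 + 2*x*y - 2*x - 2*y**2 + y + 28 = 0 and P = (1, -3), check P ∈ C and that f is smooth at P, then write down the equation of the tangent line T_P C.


Tangent line at P: -6*x + 15*y + 51 = 0.

Step 1: f(1, -3) = 0, so P lies on C.
Step 2: partial derivatives
  f_x(x, y) = 2*x + 2*y - 2, f_y(x, y) = 2*x - 4*y + 1.
  f_x(P) = -6, f_y(P) = 15 (gradient nonzero, so P is smooth).
Step 3: tangent line at P: -6·(x − 1) + 15·(y − -3) = 0.
Expanding: -6*x + 15*y + 51 = 0.


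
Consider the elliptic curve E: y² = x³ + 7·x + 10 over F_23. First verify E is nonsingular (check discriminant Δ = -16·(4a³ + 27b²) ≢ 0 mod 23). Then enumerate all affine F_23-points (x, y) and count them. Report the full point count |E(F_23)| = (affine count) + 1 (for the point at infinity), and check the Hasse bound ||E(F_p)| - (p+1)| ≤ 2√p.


Affine points = {(1, 8), (1, 15), (2, 3), (2, 20), (3, 9), (3, 14), (5, 3), (5, 20), (8, 7), (8, 16), (14, 0), (16, 3), (16, 20), (20, 10), (20, 13), (22, 5), (22, 18)}; affine count = 17; |E(F_23)| = 18.

Discriminant check: Δ ∝ 4a³ + 27b² = 4·7³ + 27·10² = 4·343 + 27·100 ≡ 1 (mod 23). Nonzero ⇒ E is nonsingular.
For each x ∈ F_23, compute rhs = x³ + 7·x + 10 mod 23, then count y ∈ F_23 with y² ≡ rhs.
  x = 0: rhs = 10, matching y values: none (0 points).
  x = 1: rhs = 18, matching y values: 8, 15 (2 points).
  x = 2: rhs = 9, matching y values: 3, 20 (2 points).
  x = 3: rhs = 12, matching y values: 9, 14 (2 points).
  x = 4: rhs = 10, matching y values: none (0 points).
  x = 5: rhs = 9, matching y values: 3, 20 (2 points).
  x = 6: rhs = 15, matching y values: none (0 points).
  x = 7: rhs = 11, matching y values: none (0 points).
  x = 8: rhs = 3, matching y values: 7, 16 (2 points).
  x = 9: rhs = 20, matching y values: none (0 points).
  x = 10: rhs = 22, matching y values: none (0 points).
  x = 11: rhs = 15, matching y values: none (0 points).
  x = 12: rhs = 5, matching y values: none (0 points).
  x = 13: rhs = 21, matching y values: none (0 points).
  x = 14: rhs = 0, matching y values: 0 (1 points).
  x = 15: rhs = 17, matching y values: none (0 points).
  x = 16: rhs = 9, matching y values: 3, 20 (2 points).
  x = 17: rhs = 5, matching y values: none (0 points).
  x = 18: rhs = 11, matching y values: none (0 points).
  x = 19: rhs = 10, matching y values: none (0 points).
  x = 20: rhs = 8, matching y values: 10, 13 (2 points).
  x = 21: rhs = 11, matching y values: none (0 points).
  x = 22: rhs = 2, matching y values: 5, 18 (2 points).
Total affine count: 17.
Full point count |E(F_23)| = 17 + 1 = 18.
Hasse bound: |18 − (23+1)| = |-6| = 6 ≤ 2√23 ≈ 9.5917 ✓.


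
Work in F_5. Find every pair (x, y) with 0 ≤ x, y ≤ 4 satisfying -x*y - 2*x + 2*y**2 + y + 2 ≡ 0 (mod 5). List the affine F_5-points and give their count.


Affine F_5-points: {(0, 1), (1, 0), (3, 2), (3, 4)}; count = 4.

For each of the 25 pairs (x, y) ∈ F_5², evaluate f(x, y) mod 5. Record the zeros.
  x = 0: [0↦2, 1↦0, 2↦2, 3↦3, 4↦3]  zeros at y ∈ {1}
  x = 1: [0↦0, 1↦2, 2↦3, 3↦3, 4↦2]  zeros at y ∈ {0}
  x = 2: [0↦3, 1↦4, 2↦4, 3↦3, 4↦1]  zeros at y ∈ ∅
  x = 3: [0↦1, 1↦1, 2↦0, 3↦3, 4↦0]  zeros at y ∈ {2, 4}
  x = 4: [0↦4, 1↦3, 2↦1, 3↦3, 4↦4]  zeros at y ∈ ∅
Collecting zeros: affine points = {(0, 1), (1, 0), (3, 2), (3, 4)}.
Total count |C(F_5)_aff| = 4.


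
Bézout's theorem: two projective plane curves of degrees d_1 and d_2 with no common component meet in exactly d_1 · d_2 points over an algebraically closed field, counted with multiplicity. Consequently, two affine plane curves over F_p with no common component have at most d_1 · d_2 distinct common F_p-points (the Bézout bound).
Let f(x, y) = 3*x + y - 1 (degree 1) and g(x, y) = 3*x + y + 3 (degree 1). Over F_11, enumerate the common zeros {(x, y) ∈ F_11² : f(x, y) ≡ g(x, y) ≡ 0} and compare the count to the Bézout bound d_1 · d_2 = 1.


Common zeros: ∅; count = 0; Bézout bound = 1.

deg(f) = 1, deg(g) = 1, so Bézout bound = 1.
Scan x ∈ F_11. For each x, list the y ∈ F_11 with f(x, y) ≡ 0 and those with g(x, y) ≡ 0 (mod 11); the common zeros in that column are the intersection.
  x = 0: f ≡ 0 at y ∈ {1}; g ≡ 0 at y ∈ {8}; common: ∅.
  x = 1: f ≡ 0 at y ∈ {9}; g ≡ 0 at y ∈ {5}; common: ∅.
  x = 2: f ≡ 0 at y ∈ {6}; g ≡ 0 at y ∈ {2}; common: ∅.
  x = 3: f ≡ 0 at y ∈ {3}; g ≡ 0 at y ∈ {10}; common: ∅.
  x = 4: f ≡ 0 at y ∈ {0}; g ≡ 0 at y ∈ {7}; common: ∅.
  x = 5: f ≡ 0 at y ∈ {8}; g ≡ 0 at y ∈ {4}; common: ∅.
  x = 6: f ≡ 0 at y ∈ {5}; g ≡ 0 at y ∈ {1}; common: ∅.
  x = 7: f ≡ 0 at y ∈ {2}; g ≡ 0 at y ∈ {9}; common: ∅.
  x = 8: f ≡ 0 at y ∈ {10}; g ≡ 0 at y ∈ {6}; common: ∅.
  x = 9: f ≡ 0 at y ∈ {7}; g ≡ 0 at y ∈ {3}; common: ∅.
  x = 10: f ≡ 0 at y ∈ {4}; g ≡ 0 at y ∈ {0}; common: ∅.
Collecting: common zeros = ∅, so the count is 0.
Comparison with the Bézout bound: 0 ≤ 1 = deg(f)·deg(g), as expected for curves with no common component (the affine F_11-count falls short of the bound because intersections may lie at infinity, over extension fields, or carry multiplicity).


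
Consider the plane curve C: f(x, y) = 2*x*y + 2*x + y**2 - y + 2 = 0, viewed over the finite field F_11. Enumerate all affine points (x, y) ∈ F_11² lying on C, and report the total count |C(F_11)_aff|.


Affine F_11-points: {(0, 5), (0, 7), (3, 2), (3, 4), (4, 6), (4, 9), (5, 1), (9, 8), (10, 0), (10, 3)}; count = 10.

For each of the 121 pairs (x, y) ∈ F_11², evaluate f(x, y) mod 11. Record the zeros.
  x = 0: [0↦2, 1↦2, 2↦4, 3↦8, 4↦3, 5↦0, 6↦10, 7↦0, 8↦3, 9↦8, 10↦4]  zeros at y ∈ {5, 7}
  x = 1: [0↦4, 1↦6, 2↦10, 3↦5, 4↦2, 5↦1, 6↦2, 7↦5, 8↦10, 9↦6, 10↦4]  zeros at y ∈ ∅
  x = 2: [0↦6, 1↦10, 2↦5, 3↦2, 4↦1, 5↦2, 6↦5, 7↦10, 8↦6, 9↦4, 10↦4]  zeros at y ∈ ∅
  x = 3: [0↦8, 1↦3, 2↦0, 3↦10, 4↦0, 5↦3, 6↦8, 7↦4, 8↦2, 9↦2, 10↦4]  zeros at y ∈ {2, 4}
  x = 4: [0↦10, 1↦7, 2↦6, 3↦7, 4↦10, 5↦4, 6↦0, 7↦9, 8↦9, 9↦0, 10↦4]  zeros at y ∈ {6, 9}
  x = 5: [0↦1, 1↦0, 2↦1, 3↦4, 4↦9, 5↦5, 6↦3, 7↦3, 8↦5, 9↦9, 10↦4]  zeros at y ∈ {1}
  x = 6: [0↦3, 1↦4, 2↦7, 3↦1, 4↦8, 5↦6, 6↦6, 7↦8, 8↦1, 9↦7, 10↦4]  zeros at y ∈ ∅
  x = 7: [0↦5, 1↦8, 2↦2, 3↦9, 4↦7, 5↦7, 6↦9, 7↦2, 8↦8, 9↦5, 10↦4]  zeros at y ∈ ∅
  x = 8: [0↦7, 1↦1, 2↦8, 3↦6, 4↦6, 5↦8, 6↦1, 7↦7, 8↦4, 9↦3, 10↦4]  zeros at y ∈ ∅
  x = 9: [0↦9, 1↦5, 2↦3, 3↦3, 4↦5, 5↦9, 6↦4, 7↦1, 8↦0, 9↦1, 10↦4]  zeros at y ∈ {8}
  x = 10: [0↦0, 1↦9, 2↦9, 3↦0, 4↦4, 5↦10, 6↦7, 7↦6, 8↦7, 9↦10, 10↦4]  zeros at y ∈ {0, 3}
Collecting zeros: affine points = {(0, 5), (0, 7), (3, 2), (3, 4), (4, 6), (4, 9), (5, 1), (9, 8), (10, 0), (10, 3)}.
Total count |C(F_11)_aff| = 10.


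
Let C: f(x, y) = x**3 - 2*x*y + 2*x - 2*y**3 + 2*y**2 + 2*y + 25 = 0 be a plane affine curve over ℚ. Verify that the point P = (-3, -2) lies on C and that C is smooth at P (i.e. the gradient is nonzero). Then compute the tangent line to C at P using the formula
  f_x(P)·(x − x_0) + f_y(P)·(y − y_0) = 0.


Tangent line at P: 33*x - 24*y + 51 = 0.

Step 1: f(-3, -2) = 0, so P lies on C.
Step 2: partial derivatives
  f_x(x, y) = 3*x**2 - 2*y + 2, f_y(x, y) = -2*x - 6*y**2 + 4*y + 2.
  f_x(P) = 33, f_y(P) = -24 (gradient nonzero, so P is smooth).
Step 3: tangent line at P: 33·(x − -3) + -24·(y − -2) = 0.
Expanding: 33*x - 24*y + 51 = 0.


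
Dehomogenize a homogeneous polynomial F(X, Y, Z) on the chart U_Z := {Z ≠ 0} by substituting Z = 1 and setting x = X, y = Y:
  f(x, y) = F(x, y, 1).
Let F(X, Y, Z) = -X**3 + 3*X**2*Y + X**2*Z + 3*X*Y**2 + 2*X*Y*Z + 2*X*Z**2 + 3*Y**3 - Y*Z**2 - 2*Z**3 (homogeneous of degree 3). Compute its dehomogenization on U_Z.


f(x, y) = -x**3 + 3*x**2*y + x**2 + 3*x*y**2 + 2*x*y + 2*x + 3*y**3 - y - 2

On U_Z we set Z = 1. Each monomial c·X^i·Y^j·Z^k in F becomes c·x^i·y^j·1^k = c·x^i·y^j.
Substituting Z = 1: F(X, Y, 1) = -x**3 + 3*x**2*y + x**2 + 3*x*y**2 + 2*x*y + 2*x + 3*y**3 - y - 2.
Note: deg(f) ≤ deg(F) = 3; strict inequality happens when F is divisible by Z (lost terms).


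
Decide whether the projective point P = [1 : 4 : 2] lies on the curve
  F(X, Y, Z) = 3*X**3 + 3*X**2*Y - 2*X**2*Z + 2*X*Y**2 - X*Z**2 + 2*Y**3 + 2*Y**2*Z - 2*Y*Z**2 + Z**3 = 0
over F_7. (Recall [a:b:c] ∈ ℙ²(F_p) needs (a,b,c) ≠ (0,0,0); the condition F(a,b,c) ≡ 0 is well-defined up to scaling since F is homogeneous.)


F(1,4,2) ≡ 4 (mod 7); P is NOT on the curve.

Evaluate F(1, 4, 2) term-by-term (mod 7).
  3*X**3 ↦ 3·1·1·1 = 3
  3*X**2*Y ↦ 3·1·4·1 = 12
  -2*X**2*Z ↦ -2·1·1·2 = -4
  2*X*Y**2 ↦ 2·1·16·1 = 32
  -X*Z**2 ↦ -1·1·1·4 = -4
  2*Y**3 ↦ 2·1·64·1 = 128
  2*Y**2*Z ↦ 2·1·16·2 = 64
  -2*Y*Z**2 ↦ -2·1·4·4 = -32
  Z**3 ↦ 1·1·1·8 = 8
Sum: F(1, 4, 2) = (3) + (12) + (-4) + (32) + (-4) + (128) + (64) + (-32) + (8) = 207.
Reducing mod 7: 207 ≡ 4 (mod 7).
Since F(a, b, c) ≡ 4 ≠ 0 (mod 7), P does NOT lie on the curve.


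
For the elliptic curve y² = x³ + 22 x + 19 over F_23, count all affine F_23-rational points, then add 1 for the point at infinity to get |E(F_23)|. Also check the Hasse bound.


Affine points = {(2, 5), (2, 18), (5, 1), (5, 22), (9, 7), (9, 16), (13, 8), (13, 15), (14, 9), (14, 14), (17, 4), (17, 19), (20, 8), (20, 15), (21, 6), (21, 17)}; affine count = 16; |E(F_23)| = 17.

Discriminant check: Δ ∝ 4a³ + 27b² = 4·22³ + 27·19² = 4·10648 + 27·361 ≡ 14 (mod 23). Nonzero ⇒ E is nonsingular.
For each x ∈ F_23, compute rhs = x³ + 22·x + 19 mod 23, then count y ∈ F_23 with y² ≡ rhs.
  x = 0: rhs = 19, matching y values: none (0 points).
  x = 1: rhs = 19, matching y values: none (0 points).
  x = 2: rhs = 2, matching y values: 5, 18 (2 points).
  x = 3: rhs = 20, matching y values: none (0 points).
  x = 4: rhs = 10, matching y values: none (0 points).
  x = 5: rhs = 1, matching y values: 1, 22 (2 points).
  x = 6: rhs = 22, matching y values: none (0 points).
  x = 7: rhs = 10, matching y values: none (0 points).
  x = 8: rhs = 17, matching y values: none (0 points).
  x = 9: rhs = 3, matching y values: 7, 16 (2 points).
  x = 10: rhs = 20, matching y values: none (0 points).
  x = 11: rhs = 5, matching y values: none (0 points).
  x = 12: rhs = 10, matching y values: none (0 points).
  x = 13: rhs = 18, matching y values: 8, 15 (2 points).
  x = 14: rhs = 12, matching y values: 9, 14 (2 points).
  x = 15: rhs = 21, matching y values: none (0 points).
  x = 16: rhs = 5, matching y values: none (0 points).
  x = 17: rhs = 16, matching y values: 4, 19 (2 points).
  x = 18: rhs = 14, matching y values: none (0 points).
  x = 19: rhs = 5, matching y values: none (0 points).
  x = 20: rhs = 18, matching y values: 8, 15 (2 points).
  x = 21: rhs = 13, matching y values: 6, 17 (2 points).
  x = 22: rhs = 19, matching y values: none (0 points).
Total affine count: 16.
Full point count |E(F_23)| = 16 + 1 = 17.
Hasse bound: |17 − (23+1)| = |-7| = 7 ≤ 2√23 ≈ 9.5917 ✓.


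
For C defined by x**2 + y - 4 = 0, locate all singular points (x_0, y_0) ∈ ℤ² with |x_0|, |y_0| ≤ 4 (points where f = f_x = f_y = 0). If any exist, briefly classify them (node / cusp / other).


No singular points in the scanned grid; C is smooth there.

Compute partial derivatives:
  f_x = 2*x.
  f_y = 1.
f_y = 1 is a nonzero constant, so f_y never vanishes: no point (x, y) can satisfy f = f_x = f_y = 0. In particular no (x, y) ∈ {−4, ..., 4}² is singular; the curve is smooth.


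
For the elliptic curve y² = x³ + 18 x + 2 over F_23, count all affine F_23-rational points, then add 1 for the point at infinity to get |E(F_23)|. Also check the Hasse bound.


Affine points = {(0, 5), (0, 18), (2, 0), (4, 0), (6, 2), (6, 21), (10, 3), (10, 20), (11, 6), (11, 17), (13, 8), (13, 15), (14, 10), (14, 13), (15, 6), (15, 17), (16, 4), (16, 19), (17, 0), (19, 2), (19, 21), (20, 6), (20, 17), (21, 2), (21, 21), (22, 11), (22, 12)}; affine count = 27; |E(F_23)| = 28.

Discriminant check: Δ ∝ 4a³ + 27b² = 4·18³ + 27·2² = 4·5832 + 27·4 ≡ 22 (mod 23). Nonzero ⇒ E is nonsingular.
For each x ∈ F_23, compute rhs = x³ + 18·x + 2 mod 23, then count y ∈ F_23 with y² ≡ rhs.
  x = 0: rhs = 2, matching y values: 5, 18 (2 points).
  x = 1: rhs = 21, matching y values: none (0 points).
  x = 2: rhs = 0, matching y values: 0 (1 points).
  x = 3: rhs = 14, matching y values: none (0 points).
  x = 4: rhs = 0, matching y values: 0 (1 points).
  x = 5: rhs = 10, matching y values: none (0 points).
  x = 6: rhs = 4, matching y values: 2, 21 (2 points).
  x = 7: rhs = 11, matching y values: none (0 points).
  x = 8: rhs = 14, matching y values: none (0 points).
  x = 9: rhs = 19, matching y values: none (0 points).
  x = 10: rhs = 9, matching y values: 3, 20 (2 points).
  x = 11: rhs = 13, matching y values: 6, 17 (2 points).
  x = 12: rhs = 14, matching y values: none (0 points).
  x = 13: rhs = 18, matching y values: 8, 15 (2 points).
  x = 14: rhs = 8, matching y values: 10, 13 (2 points).
  x = 15: rhs = 13, matching y values: 6, 17 (2 points).
  x = 16: rhs = 16, matching y values: 4, 19 (2 points).
  x = 17: rhs = 0, matching y values: 0 (1 points).
  x = 18: rhs = 17, matching y values: none (0 points).
  x = 19: rhs = 4, matching y values: 2, 21 (2 points).
  x = 20: rhs = 13, matching y values: 6, 17 (2 points).
  x = 21: rhs = 4, matching y values: 2, 21 (2 points).
  x = 22: rhs = 6, matching y values: 11, 12 (2 points).
Total affine count: 27.
Full point count |E(F_23)| = 27 + 1 = 28.
Hasse bound: |28 − (23+1)| = |4| = 4 ≤ 2√23 ≈ 9.5917 ✓.
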